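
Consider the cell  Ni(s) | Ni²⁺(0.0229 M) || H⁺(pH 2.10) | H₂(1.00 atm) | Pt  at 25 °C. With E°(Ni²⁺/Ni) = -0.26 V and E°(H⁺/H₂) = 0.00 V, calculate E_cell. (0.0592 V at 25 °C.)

0.18 V

The hydrogen couple is the cathode, so E°_cell = 0.26 V; n = 2.
[H⁺] = 10^(−2.10) = 0.0079 M, and Q = [Ni²⁺]·P(H₂) / [H⁺]^2 = 363.
E = E° − (0.0592/2) log Q = 0.26 − (0.0592/2)(2.560) = 0.184 V.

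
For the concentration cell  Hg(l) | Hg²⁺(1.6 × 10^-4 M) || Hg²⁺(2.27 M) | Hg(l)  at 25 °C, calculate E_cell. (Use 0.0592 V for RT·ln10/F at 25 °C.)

0.12 V

Both half-cells are Hg²⁺/Hg, so E°_cell = 0. The concentrated side is the cathode; the cell reaction moves Hg²⁺ from high to low concentration with n = 2.
Q = [Hg²⁺]_dilute/[Hg²⁺]_conc = 1.6 × 10^-4/2.27 = 7.05 × 10^-5.
E = 0 − (0.0592/2) log Q = −(0.0592/2)(-4.152) = 0.1229 V.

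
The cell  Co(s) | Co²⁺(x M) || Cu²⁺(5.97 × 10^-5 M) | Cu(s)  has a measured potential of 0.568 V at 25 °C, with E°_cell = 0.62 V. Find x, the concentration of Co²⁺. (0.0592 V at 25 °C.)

From the Nernst equation, log Q = n(E° − E)/0.0592 = 2(0.62 − 0.568)/0.0592 = 1.757, so Q = 57.1.
With Q = [Co²⁺]/[Cu²⁺] and the known concentrations, [Co²⁺] in the numerator gives [Co²⁺] = 0.0034 M.

0.0034 M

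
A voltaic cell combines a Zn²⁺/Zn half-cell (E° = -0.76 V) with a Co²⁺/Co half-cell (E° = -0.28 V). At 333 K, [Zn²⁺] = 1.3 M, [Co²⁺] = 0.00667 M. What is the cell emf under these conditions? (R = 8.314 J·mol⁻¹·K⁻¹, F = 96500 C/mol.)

0.404 V

The Co²⁺/Co couple has the higher reduction potential and acts as the cathode, so E°_cell = -0.28 − (-0.76) = 0.48 V.
Balancing electrons gives n = 2; the reaction quotient is Q = [Zn²⁺]/[Co²⁺] = 195.
E = E° − (RT/nF) ln Q = 0.48 − (8.314×333)/(2×96500) × (5.272) = 0.480 − 0.076 = 0.404 V.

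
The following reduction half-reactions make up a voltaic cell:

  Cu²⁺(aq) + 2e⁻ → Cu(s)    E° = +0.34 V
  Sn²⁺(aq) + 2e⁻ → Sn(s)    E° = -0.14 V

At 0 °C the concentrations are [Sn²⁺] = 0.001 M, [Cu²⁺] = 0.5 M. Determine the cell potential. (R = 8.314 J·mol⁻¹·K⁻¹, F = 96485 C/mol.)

The Cu²⁺/Cu couple has the higher reduction potential and acts as the cathode, so E°_cell = +0.34 − (-0.14) = 0.48 V.
Balancing electrons gives n = 2; the reaction quotient is Q = [Sn²⁺]/[Cu²⁺] = 0.00200.
E = E° − (RT/nF) ln Q = 0.48 − (8.314×273)/(2×96485) × (-6.215) = 0.480 + 0.073 = 0.553 V.

0.553 V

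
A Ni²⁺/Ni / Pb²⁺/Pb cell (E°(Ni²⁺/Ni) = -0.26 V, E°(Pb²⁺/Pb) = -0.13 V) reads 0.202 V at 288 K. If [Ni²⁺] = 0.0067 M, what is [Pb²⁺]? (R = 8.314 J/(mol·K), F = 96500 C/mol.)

From the Nernst equation, ln Q = nF(E° − E)/RT = 2×96500×(0.13 − 0.202)/(8.314×288) = -5.803, so Q = 0.00302.
With Q = [Ni²⁺]/[Pb²⁺] and the known concentrations, [Pb²⁺] in the denominator gives [Pb²⁺] = 2.2 M.

2.2 M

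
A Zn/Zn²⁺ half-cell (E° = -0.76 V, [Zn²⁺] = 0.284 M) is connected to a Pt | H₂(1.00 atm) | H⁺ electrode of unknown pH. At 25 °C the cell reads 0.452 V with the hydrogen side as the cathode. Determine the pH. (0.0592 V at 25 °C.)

E°_cell = 0.76 V and n = 2.
log Q = n(E° − E)/0.0592 = 2×(0.76 − 0.452)/0.0592 = 10.405.
With Q = [Zn²⁺]·P(H₂) / [H⁺]^2, solving for [H⁺] gives log[H⁺] = -5.476, so pH = 5.48.

pH = 5.48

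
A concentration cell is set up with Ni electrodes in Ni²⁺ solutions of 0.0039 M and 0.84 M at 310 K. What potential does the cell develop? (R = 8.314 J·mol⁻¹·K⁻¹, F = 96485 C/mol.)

Both half-cells are Ni²⁺/Ni, so E°_cell = 0. The concentrated side is the cathode; the cell reaction moves Ni²⁺ from high to low concentration with n = 2.
Q = [Ni²⁺]_dilute/[Ni²⁺]_conc = 0.0039/0.84 = 0.00464.
E = 0 − (RT/nF) ln Q = −((8.314×310)/(2×96485))(-5.372) = 0.0717 V.

0.072 V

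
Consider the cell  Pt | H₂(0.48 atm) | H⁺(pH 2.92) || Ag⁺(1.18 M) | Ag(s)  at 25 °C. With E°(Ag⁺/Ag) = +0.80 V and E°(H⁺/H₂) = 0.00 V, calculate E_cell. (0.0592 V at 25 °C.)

0.97 V

The Ag⁺/Ag couple is the cathode, so E°_cell = 0.80 V; n = 2.
[H⁺] = 10^(−2.92) = 0.0012 M, and Q = [H⁺]^2 / ([Ag⁺]^2·P(H₂)) = 2.16 × 10^-6.
E = E° − (0.0592/2) log Q = 0.80 − (0.0592/2)(-5.665) = 0.968 V.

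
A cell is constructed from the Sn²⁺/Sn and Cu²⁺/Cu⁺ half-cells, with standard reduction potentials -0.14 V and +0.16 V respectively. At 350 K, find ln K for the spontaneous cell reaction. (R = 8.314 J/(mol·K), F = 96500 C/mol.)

ln K = 19.9

E°_cell = +0.16 − (-0.14) = 0.30 V, with n = 2 electrons transferred.
At equilibrium E = 0, so the Nernst equation gives ln K = nFE°/RT = (2)(96500)(0.30)/((8.314)(350)) = 19.90.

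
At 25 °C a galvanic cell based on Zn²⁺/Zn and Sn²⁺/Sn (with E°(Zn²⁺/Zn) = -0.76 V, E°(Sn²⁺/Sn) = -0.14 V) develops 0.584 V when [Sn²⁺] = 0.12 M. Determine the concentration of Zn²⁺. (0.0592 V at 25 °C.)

From the Nernst equation, log Q = n(E° − E)/0.0592 = 2(0.62 − 0.584)/0.0592 = 1.216, so Q = 16.5.
With Q = [Zn²⁺]/[Sn²⁺] and the known concentrations, [Zn²⁺] in the numerator gives [Zn²⁺] = 2.0 M.

2.0 M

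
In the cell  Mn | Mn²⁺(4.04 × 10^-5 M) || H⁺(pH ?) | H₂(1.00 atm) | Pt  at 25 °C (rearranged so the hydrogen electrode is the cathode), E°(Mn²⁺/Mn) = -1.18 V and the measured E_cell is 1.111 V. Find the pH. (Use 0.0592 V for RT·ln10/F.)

pH = 3.36

E°_cell = 1.18 V and n = 2.
log Q = n(E° − E)/0.0592 = 2×(1.18 − 1.111)/0.0592 = 2.331.
With Q = [Mn²⁺]·P(H₂) / [H⁺]^2, solving for [H⁺] gives log[H⁺] = -3.362, so pH = 3.36.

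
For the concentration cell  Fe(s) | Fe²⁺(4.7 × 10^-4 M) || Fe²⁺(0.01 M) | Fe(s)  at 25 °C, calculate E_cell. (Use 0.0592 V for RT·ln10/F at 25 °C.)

0.039 V

Both half-cells are Fe²⁺/Fe, so E°_cell = 0. The concentrated side is the cathode; the cell reaction moves Fe²⁺ from high to low concentration with n = 2.
Q = [Fe²⁺]_dilute/[Fe²⁺]_conc = 4.7 × 10^-4/0.01 = 0.0470.
E = 0 − (0.0592/2) log Q = −(0.0592/2)(-1.328) = 0.0393 V.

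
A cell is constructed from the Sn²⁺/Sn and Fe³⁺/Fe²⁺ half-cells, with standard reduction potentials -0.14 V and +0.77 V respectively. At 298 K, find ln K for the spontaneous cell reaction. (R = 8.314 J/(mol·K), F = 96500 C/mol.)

ln K = 70.9

E°_cell = +0.77 − (-0.14) = 0.91 V, with n = 2 electrons transferred.
At equilibrium E = 0, so the Nernst equation gives ln K = nFE°/RT = (2)(96500)(0.91)/((8.314)(298)) = 70.89.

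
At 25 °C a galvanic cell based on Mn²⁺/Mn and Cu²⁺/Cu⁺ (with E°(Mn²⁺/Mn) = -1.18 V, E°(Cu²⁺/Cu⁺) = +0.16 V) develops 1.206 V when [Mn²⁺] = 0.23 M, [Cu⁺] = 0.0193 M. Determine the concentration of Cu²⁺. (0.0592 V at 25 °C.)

5 × 10^-5 M

From the Nernst equation, log Q = n(E° − E)/0.0592 = 2(1.34 − 1.206)/0.0592 = 4.527, so Q = 3.37 × 10^4.
With Q = [Mn²⁺]·[Cu⁺]^2/[Cu²⁺]^2 and the known concentrations, [Cu²⁺]^2 in the denominator gives [Cu²⁺] = 5 × 10^-5 M.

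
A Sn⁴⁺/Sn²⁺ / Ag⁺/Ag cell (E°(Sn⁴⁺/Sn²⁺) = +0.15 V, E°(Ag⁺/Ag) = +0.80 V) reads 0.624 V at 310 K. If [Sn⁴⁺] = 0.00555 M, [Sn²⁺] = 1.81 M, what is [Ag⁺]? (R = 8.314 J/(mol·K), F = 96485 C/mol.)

From the Nernst equation, ln Q = nF(E° − E)/RT = 2×96485×(0.65 − 0.624)/(8.314×310) = 1.947, so Q = 7.01.
With Q = [Sn⁴⁺]/([Sn²⁺]·[Ag⁺]^2) and the known concentrations, [Ag⁺]^2 in the denominator gives [Ag⁺] = 0.021 M.

0.021 M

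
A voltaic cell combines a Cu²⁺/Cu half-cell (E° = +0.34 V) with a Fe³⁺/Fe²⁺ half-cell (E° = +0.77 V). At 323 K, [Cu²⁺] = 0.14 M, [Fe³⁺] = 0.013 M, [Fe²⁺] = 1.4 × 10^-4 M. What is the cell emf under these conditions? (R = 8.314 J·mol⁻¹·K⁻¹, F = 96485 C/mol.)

The Fe³⁺/Fe²⁺ couple has the higher reduction potential and acts as the cathode, so E°_cell = +0.77 − (+0.34) = 0.43 V.
Balancing electrons gives n = 2; the reaction quotient is Q = [Cu²⁺]·[Fe²⁺]^2/[Fe³⁺]^2 = 1.62 × 10^-5.
E = E° − (RT/nF) ln Q = 0.43 − (8.314×323)/(2×96485) × (-11.028) = 0.430 + 0.153 = 0.583 V.

0.583 V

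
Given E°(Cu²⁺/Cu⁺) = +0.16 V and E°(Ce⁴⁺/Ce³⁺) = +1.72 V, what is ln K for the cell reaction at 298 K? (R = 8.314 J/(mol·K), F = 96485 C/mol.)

E°_cell = +1.72 − (+0.16) = 1.56 V, with n = 1 electron transferred.
At equilibrium E = 0, so the Nernst equation gives ln K = nFE°/RT = (1)(96485)(1.56)/((8.314)(298)) = 60.75.

ln K = 60.8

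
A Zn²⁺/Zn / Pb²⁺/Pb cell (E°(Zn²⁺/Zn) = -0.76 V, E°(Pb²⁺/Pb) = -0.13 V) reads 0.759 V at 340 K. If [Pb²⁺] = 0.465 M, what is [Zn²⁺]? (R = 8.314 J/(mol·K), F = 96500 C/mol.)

From the Nernst equation, ln Q = nF(E° − E)/RT = 2×96500×(0.63 − 0.759)/(8.314×340) = -8.808, so Q = 1.5 × 10^-4.
With Q = [Zn²⁺]/[Pb²⁺] and the known concentrations, [Zn²⁺] in the numerator gives [Zn²⁺] = 7 × 10^-5 M.

7 × 10^-5 M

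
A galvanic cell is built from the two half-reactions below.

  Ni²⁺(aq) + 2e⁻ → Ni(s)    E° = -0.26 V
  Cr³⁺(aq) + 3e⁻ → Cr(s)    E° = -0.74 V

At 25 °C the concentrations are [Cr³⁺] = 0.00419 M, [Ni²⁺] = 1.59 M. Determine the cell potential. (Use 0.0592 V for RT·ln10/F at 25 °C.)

0.533 V

The Ni²⁺/Ni couple has the higher reduction potential and acts as the cathode, so E°_cell = -0.26 − (-0.74) = 0.48 V.
Balancing electrons gives n = 6; the reaction quotient is Q = [Cr³⁺]^2/[Ni²⁺]^3 = 4.37 × 10^-6.
At 25 °C, E = E° − (0.0592/n) log Q = 0.48 − (0.0592/6)(-5.360) = 0.480 + 0.053 = 0.533 V.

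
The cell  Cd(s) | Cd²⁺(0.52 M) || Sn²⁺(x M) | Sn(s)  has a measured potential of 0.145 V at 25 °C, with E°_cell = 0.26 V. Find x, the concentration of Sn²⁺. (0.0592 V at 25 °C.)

From the Nernst equation, log Q = n(E° − E)/0.0592 = 2(0.26 − 0.145)/0.0592 = 3.885, so Q = 7680.
With Q = [Cd²⁺]/[Sn²⁺] and the known concentrations, [Sn²⁺] in the denominator gives [Sn²⁺] = 6.8 × 10^-5 M.

6.8 × 10^-5 M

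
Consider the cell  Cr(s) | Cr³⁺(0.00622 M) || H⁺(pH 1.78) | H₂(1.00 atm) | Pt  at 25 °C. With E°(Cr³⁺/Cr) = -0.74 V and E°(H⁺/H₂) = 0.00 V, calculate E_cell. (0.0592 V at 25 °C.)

0.68 V

The hydrogen couple is the cathode, so E°_cell = 0.74 V; n = 6.
[H⁺] = 10^(−1.78) = 0.017 M, and Q = [Cr³⁺]^2·P(H₂)^3 / [H⁺]^6 = 1.85 × 10^6.
E = E° − (0.0592/6) log Q = 0.74 − (0.0592/6)(6.268) = 0.678 V.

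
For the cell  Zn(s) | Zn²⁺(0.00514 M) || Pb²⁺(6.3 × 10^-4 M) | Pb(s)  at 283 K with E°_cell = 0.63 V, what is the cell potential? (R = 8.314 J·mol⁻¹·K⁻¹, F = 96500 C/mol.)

0.604 V

Balancing electrons gives n = 2; the reaction quotient is Q = [Zn²⁺]/[Pb²⁺] = 8.16.
E = E° − (RT/nF) ln Q = 0.63 − (8.314×283)/(2×96500) × (2.099) = 0.630 − 0.026 = 0.604 V.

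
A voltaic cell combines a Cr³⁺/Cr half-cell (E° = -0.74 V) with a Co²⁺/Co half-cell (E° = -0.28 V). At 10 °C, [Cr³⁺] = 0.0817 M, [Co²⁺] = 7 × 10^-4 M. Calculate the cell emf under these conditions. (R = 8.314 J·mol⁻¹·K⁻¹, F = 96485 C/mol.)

0.392 V

The Co²⁺/Co couple has the higher reduction potential and acts as the cathode, so E°_cell = -0.28 − (-0.74) = 0.46 V.
Balancing electrons gives n = 6; the reaction quotient is Q = [Cr³⁺]^2/[Co²⁺]^3 = 1.95 × 10^7.
E = E° − (RT/nF) ln Q = 0.46 − (8.314×283)/(6×96485) × (16.784) = 0.460 − 0.068 = 0.392 V.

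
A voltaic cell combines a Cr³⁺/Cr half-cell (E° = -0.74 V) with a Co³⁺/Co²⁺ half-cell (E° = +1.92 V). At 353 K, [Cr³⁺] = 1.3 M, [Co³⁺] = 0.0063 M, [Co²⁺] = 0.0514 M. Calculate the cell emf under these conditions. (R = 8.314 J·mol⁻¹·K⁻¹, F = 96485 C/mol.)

2.59 V

The Co³⁺/Co²⁺ couple has the higher reduction potential and acts as the cathode, so E°_cell = +1.92 − (-0.74) = 2.66 V.
Balancing electrons gives n = 3; the reaction quotient is Q = [Cr³⁺]·[Co²⁺]^3/[Co³⁺]^3 = 706.
E = E° − (RT/nF) ln Q = 2.66 − (8.314×353)/(3×96485) × (6.560) = 2.660 − 0.067 = 2.593 V.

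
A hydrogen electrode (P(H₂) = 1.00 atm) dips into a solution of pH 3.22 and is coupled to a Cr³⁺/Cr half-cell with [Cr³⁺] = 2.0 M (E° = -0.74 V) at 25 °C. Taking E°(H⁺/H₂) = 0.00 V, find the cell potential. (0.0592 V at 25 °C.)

0.54 V

The hydrogen couple is the cathode, so E°_cell = 0.74 V; n = 6.
[H⁺] = 10^(−3.22) = 6 × 10^-4 M, and Q = [Cr³⁺]^2·P(H₂)^3 / [H⁺]^6 = 8.36 × 10^19.
E = E° − (0.0592/6) log Q = 0.74 − (0.0592/6)(19.922) = 0.543 V.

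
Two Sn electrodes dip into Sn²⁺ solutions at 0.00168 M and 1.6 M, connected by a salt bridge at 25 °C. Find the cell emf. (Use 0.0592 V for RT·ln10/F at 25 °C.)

0.088 V

Both half-cells are Sn²⁺/Sn, so E°_cell = 0. The concentrated side is the cathode; the cell reaction moves Sn²⁺ from high to low concentration with n = 2.
Q = [Sn²⁺]_dilute/[Sn²⁺]_conc = 0.00168/1.6 = 0.00105.
E = 0 − (0.0592/2) log Q = −(0.0592/2)(-2.979) = 0.0882 V.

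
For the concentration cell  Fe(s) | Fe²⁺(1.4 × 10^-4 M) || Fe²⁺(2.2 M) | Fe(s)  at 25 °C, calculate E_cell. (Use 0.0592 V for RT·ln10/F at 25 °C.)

0.12 V

Both half-cells are Fe²⁺/Fe, so E°_cell = 0. The concentrated side is the cathode; the cell reaction moves Fe²⁺ from high to low concentration with n = 2.
Q = [Fe²⁺]_dilute/[Fe²⁺]_conc = 1.4 × 10^-4/2.2 = 6.36 × 10^-5.
E = 0 − (0.0592/2) log Q = −(0.0592/2)(-4.196) = 0.1242 V.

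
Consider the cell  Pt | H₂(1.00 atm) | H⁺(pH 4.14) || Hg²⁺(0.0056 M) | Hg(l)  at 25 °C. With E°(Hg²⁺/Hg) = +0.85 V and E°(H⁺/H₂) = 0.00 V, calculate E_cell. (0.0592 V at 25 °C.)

The Hg²⁺/Hg couple is the cathode, so E°_cell = 0.85 V; n = 2.
[H⁺] = 10^(−4.14) = 7.2 × 10^-5 M, and Q = [H⁺]^2 / ([Hg²⁺]·P(H₂)) = 9.37 × 10^-7.
E = E° − (0.0592/2) log Q = 0.85 − (0.0592/2)(-6.028) = 1.028 V.

1.03 V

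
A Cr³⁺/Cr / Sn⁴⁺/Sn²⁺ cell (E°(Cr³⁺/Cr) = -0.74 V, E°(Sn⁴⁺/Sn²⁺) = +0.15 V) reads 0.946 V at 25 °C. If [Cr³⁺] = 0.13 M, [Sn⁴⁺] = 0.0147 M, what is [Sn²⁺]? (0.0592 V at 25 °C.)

7.3 × 10^-4 M

From the Nernst equation, log Q = n(E° − E)/0.0592 = 6(0.89 − 0.946)/0.0592 = -5.676, so Q = 2.11 × 10^-6.
With Q = [Cr³⁺]^2·[Sn²⁺]^3/[Sn⁴⁺]^3 and the known concentrations, [Sn²⁺]^3 in the numerator gives [Sn²⁺] = 7.3 × 10^-4 M.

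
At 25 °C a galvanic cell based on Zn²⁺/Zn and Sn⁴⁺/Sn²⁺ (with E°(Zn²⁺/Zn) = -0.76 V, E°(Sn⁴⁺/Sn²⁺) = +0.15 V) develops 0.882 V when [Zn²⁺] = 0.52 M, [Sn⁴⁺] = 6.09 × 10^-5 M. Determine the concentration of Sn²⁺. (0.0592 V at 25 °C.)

From the Nernst equation, log Q = n(E° − E)/0.0592 = 2(0.91 − 0.882)/0.0592 = 0.946, so Q = 8.83.
With Q = [Zn²⁺]·[Sn²⁺]/[Sn⁴⁺] and the known concentrations, [Sn²⁺] in the numerator gives [Sn²⁺] = 0.001 M.

0.001 M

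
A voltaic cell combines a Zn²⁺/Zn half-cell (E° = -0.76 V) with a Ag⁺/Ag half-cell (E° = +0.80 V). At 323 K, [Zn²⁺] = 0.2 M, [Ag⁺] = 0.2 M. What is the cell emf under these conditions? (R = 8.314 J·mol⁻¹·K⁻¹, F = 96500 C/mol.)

1.54 V

The Ag⁺/Ag couple has the higher reduction potential and acts as the cathode, so E°_cell = +0.80 − (-0.76) = 1.56 V.
Balancing electrons gives n = 2; the reaction quotient is Q = [Zn²⁺]/[Ag⁺]^2 = 5.00.
E = E° − (RT/nF) ln Q = 1.56 − (8.314×323)/(2×96500) × (1.609) = 1.560 − 0.022 = 1.538 V.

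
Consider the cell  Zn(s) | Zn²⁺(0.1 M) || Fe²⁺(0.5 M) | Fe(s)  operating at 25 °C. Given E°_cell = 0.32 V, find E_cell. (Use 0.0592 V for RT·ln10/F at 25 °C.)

0.341 V

Balancing electrons gives n = 2; the reaction quotient is Q = [Zn²⁺]/[Fe²⁺] = 0.200.
At 25 °C, E = E° − (0.0592/n) log Q = 0.32 − (0.0592/2)(-0.699) = 0.320 + 0.021 = 0.341 V.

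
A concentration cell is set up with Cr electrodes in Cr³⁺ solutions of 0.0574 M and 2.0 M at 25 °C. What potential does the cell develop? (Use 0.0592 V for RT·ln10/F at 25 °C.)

Both half-cells are Cr³⁺/Cr, so E°_cell = 0. The concentrated side is the cathode; the cell reaction moves Cr³⁺ from high to low concentration with n = 3.
Q = [Cr³⁺]_dilute/[Cr³⁺]_conc = 0.0574/2.0 = 0.0287.
E = 0 − (0.0592/3) log Q = −(0.0592/3)(-1.542) = 0.0304 V.

0.030 V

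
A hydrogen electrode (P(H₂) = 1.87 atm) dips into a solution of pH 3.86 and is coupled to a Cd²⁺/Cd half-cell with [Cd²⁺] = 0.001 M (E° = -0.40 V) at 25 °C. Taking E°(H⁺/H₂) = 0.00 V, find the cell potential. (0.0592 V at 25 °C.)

The hydrogen couple is the cathode, so E°_cell = 0.40 V; n = 2.
[H⁺] = 10^(−3.86) = 1.4 × 10^-4 M, and Q = [Cd²⁺]·P(H₂) / [H⁺]^2 = 9.81 × 10^4.
E = E° − (0.0592/2) log Q = 0.40 − (0.0592/2)(4.992) = 0.252 V.

0.25 V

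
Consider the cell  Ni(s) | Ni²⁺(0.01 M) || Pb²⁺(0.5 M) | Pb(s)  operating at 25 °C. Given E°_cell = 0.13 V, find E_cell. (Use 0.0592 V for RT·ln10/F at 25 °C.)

Balancing electrons gives n = 2; the reaction quotient is Q = [Ni²⁺]/[Pb²⁺] = 0.0200.
At 25 °C, E = E° − (0.0592/n) log Q = 0.13 − (0.0592/2)(-1.699) = 0.130 + 0.050 = 0.180 V.

0.180 V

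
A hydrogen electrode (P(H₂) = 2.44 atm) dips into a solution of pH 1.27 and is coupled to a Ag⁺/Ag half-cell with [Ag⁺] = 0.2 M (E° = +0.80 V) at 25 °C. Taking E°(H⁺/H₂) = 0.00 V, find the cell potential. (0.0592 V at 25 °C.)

0.85 V

The Ag⁺/Ag couple is the cathode, so E°_cell = 0.80 V; n = 2.
[H⁺] = 10^(−1.27) = 0.054 M, and Q = [H⁺]^2 / ([Ag⁺]^2·P(H₂)) = 0.0295.
E = E° − (0.0592/2) log Q = 0.80 − (0.0592/2)(-1.529) = 0.845 V.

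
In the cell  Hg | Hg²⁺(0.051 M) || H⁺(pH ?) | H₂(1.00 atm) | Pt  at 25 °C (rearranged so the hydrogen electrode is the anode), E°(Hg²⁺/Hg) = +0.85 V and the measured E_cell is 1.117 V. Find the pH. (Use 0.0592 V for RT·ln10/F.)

E°_cell = 0.85 V and n = 2.
log Q = n(E° − E)/0.0592 = 2×(0.85 − 1.117)/0.0592 = -9.020.
With Q = [H⁺]^2 / ([Hg²⁺]·P(H₂)), solving for [H⁺] gives log[H⁺] = -5.156, so pH = 5.16.

pH = 5.16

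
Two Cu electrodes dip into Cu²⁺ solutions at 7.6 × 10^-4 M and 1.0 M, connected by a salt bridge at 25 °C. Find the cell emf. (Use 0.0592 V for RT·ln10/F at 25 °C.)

Both half-cells are Cu²⁺/Cu, so E°_cell = 0. The concentrated side is the cathode; the cell reaction moves Cu²⁺ from high to low concentration with n = 2.
Q = [Cu²⁺]_dilute/[Cu²⁺]_conc = 7.6 × 10^-4/1.0 = 7.6 × 10^-4.
E = 0 − (0.0592/2) log Q = −(0.0592/2)(-3.119) = 0.0923 V.

0.092 V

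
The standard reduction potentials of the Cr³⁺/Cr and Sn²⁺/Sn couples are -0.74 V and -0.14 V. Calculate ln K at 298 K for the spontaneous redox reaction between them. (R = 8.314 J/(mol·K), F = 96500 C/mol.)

E°_cell = -0.14 − (-0.74) = 0.60 V, with n = 6 electrons transferred.
At equilibrium E = 0, so the Nernst equation gives ln K = nFE°/RT = (6)(96500)(0.60)/((8.314)(298)) = 140.22.

ln K = 140.2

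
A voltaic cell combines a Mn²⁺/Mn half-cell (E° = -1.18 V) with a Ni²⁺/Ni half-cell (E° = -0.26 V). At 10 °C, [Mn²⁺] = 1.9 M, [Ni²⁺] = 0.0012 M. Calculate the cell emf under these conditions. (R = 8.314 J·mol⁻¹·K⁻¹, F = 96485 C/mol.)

0.830 V

The Ni²⁺/Ni couple has the higher reduction potential and acts as the cathode, so E°_cell = -0.26 − (-1.18) = 0.92 V.
Balancing electrons gives n = 2; the reaction quotient is Q = [Mn²⁺]/[Ni²⁺] = 1580.
E = E° − (RT/nF) ln Q = 0.92 − (8.314×283)/(2×96485) × (7.367) = 0.920 − 0.090 = 0.830 V.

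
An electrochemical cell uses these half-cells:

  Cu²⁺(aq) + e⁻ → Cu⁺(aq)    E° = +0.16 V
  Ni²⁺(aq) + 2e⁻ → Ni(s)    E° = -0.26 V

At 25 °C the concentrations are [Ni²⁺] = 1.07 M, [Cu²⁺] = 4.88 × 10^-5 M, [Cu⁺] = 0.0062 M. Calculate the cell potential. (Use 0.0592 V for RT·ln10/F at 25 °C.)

0.295 V

The Cu²⁺/Cu⁺ couple has the higher reduction potential and acts as the cathode, so E°_cell = +0.16 − (-0.26) = 0.42 V.
Balancing electrons gives n = 2; the reaction quotient is Q = [Ni²⁺]·[Cu⁺]^2/[Cu²⁺]^2 = 1.73 × 10^4.
At 25 °C, E = E° − (0.0592/n) log Q = 0.42 − (0.0592/2)(4.237) = 0.420 − 0.125 = 0.295 V.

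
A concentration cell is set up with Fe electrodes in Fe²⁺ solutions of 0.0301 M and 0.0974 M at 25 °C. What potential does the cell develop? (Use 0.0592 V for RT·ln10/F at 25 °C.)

Both half-cells are Fe²⁺/Fe, so E°_cell = 0. The concentrated side is the cathode; the cell reaction moves Fe²⁺ from high to low concentration with n = 2.
Q = [Fe²⁺]_dilute/[Fe²⁺]_conc = 0.0301/0.0974 = 0.309.
E = 0 − (0.0592/2) log Q = −(0.0592/2)(-0.510) = 0.0151 V.

0.015 V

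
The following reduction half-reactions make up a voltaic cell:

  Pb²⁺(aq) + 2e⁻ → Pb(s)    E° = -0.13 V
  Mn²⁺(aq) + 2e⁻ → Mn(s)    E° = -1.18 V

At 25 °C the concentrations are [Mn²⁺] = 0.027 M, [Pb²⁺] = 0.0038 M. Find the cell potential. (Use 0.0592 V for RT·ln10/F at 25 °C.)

1.02 V

The Pb²⁺/Pb couple has the higher reduction potential and acts as the cathode, so E°_cell = -0.13 − (-1.18) = 1.05 V.
Balancing electrons gives n = 2; the reaction quotient is Q = [Mn²⁺]/[Pb²⁺] = 7.11.
At 25 °C, E = E° − (0.0592/n) log Q = 1.05 − (0.0592/2)(0.852) = 1.050 − 0.025 = 1.025 V.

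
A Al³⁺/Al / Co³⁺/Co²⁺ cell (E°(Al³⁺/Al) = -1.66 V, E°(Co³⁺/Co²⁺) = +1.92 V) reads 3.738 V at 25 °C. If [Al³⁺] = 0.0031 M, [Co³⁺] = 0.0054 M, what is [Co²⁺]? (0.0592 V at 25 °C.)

From the Nernst equation, log Q = n(E° − E)/0.0592 = 3(3.58 − 3.738)/0.0592 = -8.007, so Q = 9.85 × 10^-9.
With Q = [Al³⁺]·[Co²⁺]^3/[Co³⁺]^3 and the known concentrations, [Co²⁺]^3 in the numerator gives [Co²⁺] = 7.9 × 10^-5 M.

7.9 × 10^-5 M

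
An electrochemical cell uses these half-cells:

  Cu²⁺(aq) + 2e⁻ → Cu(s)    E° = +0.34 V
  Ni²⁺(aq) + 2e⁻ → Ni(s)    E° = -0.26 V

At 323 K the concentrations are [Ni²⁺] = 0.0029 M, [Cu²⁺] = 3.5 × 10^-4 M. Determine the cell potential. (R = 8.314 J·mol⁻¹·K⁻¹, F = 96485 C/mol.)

0.571 V

The Cu²⁺/Cu couple has the higher reduction potential and acts as the cathode, so E°_cell = +0.34 − (-0.26) = 0.60 V.
Balancing electrons gives n = 2; the reaction quotient is Q = [Ni²⁺]/[Cu²⁺] = 8.29.
E = E° − (RT/nF) ln Q = 0.60 − (8.314×323)/(2×96485) × (2.115) = 0.600 − 0.029 = 0.571 V.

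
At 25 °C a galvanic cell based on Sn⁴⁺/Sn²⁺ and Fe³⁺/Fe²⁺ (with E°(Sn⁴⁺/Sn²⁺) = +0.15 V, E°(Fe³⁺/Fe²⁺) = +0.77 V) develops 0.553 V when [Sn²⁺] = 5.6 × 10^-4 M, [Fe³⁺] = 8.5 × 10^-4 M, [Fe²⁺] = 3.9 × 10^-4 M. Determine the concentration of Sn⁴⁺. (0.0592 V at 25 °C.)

From the Nernst equation, log Q = n(E° − E)/0.0592 = 2(0.62 − 0.553)/0.0592 = 2.264, so Q = 183.
With Q = [Sn⁴⁺]·[Fe²⁺]^2/([Sn²⁺]·[Fe³⁺]^2) and the known concentrations, [Sn⁴⁺] in the numerator gives [Sn⁴⁺] = 0.49 M.

0.49 M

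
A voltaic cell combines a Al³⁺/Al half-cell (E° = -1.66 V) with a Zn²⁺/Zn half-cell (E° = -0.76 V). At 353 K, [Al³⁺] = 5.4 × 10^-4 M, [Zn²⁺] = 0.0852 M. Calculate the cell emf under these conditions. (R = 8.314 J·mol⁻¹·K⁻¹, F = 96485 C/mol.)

The Zn²⁺/Zn couple has the higher reduction potential and acts as the cathode, so E°_cell = -0.76 − (-1.66) = 0.90 V.
Balancing electrons gives n = 6; the reaction quotient is Q = [Al³⁺]^2/[Zn²⁺]^3 = 4.71 × 10^-4.
E = E° − (RT/nF) ln Q = 0.90 − (8.314×353)/(6×96485) × (-7.660) = 0.900 + 0.039 = 0.939 V.

0.939 V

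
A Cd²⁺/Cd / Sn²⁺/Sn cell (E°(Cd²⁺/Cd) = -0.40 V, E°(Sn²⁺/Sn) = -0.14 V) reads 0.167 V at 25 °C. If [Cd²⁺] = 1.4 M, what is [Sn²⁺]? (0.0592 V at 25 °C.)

0.001 M

From the Nernst equation, log Q = n(E° − E)/0.0592 = 2(0.26 − 0.167)/0.0592 = 3.142, so Q = 1390.
With Q = [Cd²⁺]/[Sn²⁺] and the known concentrations, [Sn²⁺] in the denominator gives [Sn²⁺] = 0.001 M.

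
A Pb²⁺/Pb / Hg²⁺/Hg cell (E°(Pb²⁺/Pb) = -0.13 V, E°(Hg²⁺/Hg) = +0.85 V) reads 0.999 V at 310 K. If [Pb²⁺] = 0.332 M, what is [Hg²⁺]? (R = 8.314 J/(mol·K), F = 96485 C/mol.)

1.4 M

From the Nernst equation, ln Q = nF(E° − E)/RT = 2×96485×(0.98 − 0.999)/(8.314×310) = -1.423, so Q = 0.241.
With Q = [Pb²⁺]/[Hg²⁺] and the known concentrations, [Hg²⁺] in the denominator gives [Hg²⁺] = 1.4 M.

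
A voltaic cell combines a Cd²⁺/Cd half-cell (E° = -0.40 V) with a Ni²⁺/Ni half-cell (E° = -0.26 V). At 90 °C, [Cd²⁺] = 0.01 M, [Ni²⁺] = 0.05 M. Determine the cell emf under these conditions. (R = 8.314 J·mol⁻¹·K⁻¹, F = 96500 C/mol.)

The Ni²⁺/Ni couple has the higher reduction potential and acts as the cathode, so E°_cell = -0.26 − (-0.40) = 0.14 V.
Balancing electrons gives n = 2; the reaction quotient is Q = [Cd²⁺]/[Ni²⁺] = 0.200.
E = E° − (RT/nF) ln Q = 0.14 − (8.314×363)/(2×96500) × (-1.609) = 0.140 + 0.025 = 0.165 V.

0.165 V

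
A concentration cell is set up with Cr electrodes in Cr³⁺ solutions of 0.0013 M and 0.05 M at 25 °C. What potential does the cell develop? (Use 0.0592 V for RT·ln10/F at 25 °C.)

Both half-cells are Cr³⁺/Cr, so E°_cell = 0. The concentrated side is the cathode; the cell reaction moves Cr³⁺ from high to low concentration with n = 3.
Q = [Cr³⁺]_dilute/[Cr³⁺]_conc = 0.0013/0.05 = 0.0260.
E = 0 − (0.0592/3) log Q = −(0.0592/3)(-1.585) = 0.0313 V.

0.031 V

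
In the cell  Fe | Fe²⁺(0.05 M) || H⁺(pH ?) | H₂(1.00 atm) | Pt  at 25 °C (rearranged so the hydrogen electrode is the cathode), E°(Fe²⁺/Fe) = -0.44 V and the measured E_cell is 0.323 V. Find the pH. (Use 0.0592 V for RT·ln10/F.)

E°_cell = 0.44 V and n = 2.
log Q = n(E° − E)/0.0592 = 2×(0.44 − 0.323)/0.0592 = 3.953.
With Q = [Fe²⁺]·P(H₂) / [H⁺]^2, solving for [H⁺] gives log[H⁺] = -2.627, so pH = 2.63.

pH = 2.63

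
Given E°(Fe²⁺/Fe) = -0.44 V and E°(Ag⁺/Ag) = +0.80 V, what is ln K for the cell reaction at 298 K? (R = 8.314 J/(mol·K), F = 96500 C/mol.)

ln K = 96.6

E°_cell = +0.80 − (-0.44) = 1.24 V, with n = 2 electrons transferred.
At equilibrium E = 0, so the Nernst equation gives ln K = nFE°/RT = (2)(96500)(1.24)/((8.314)(298)) = 96.59.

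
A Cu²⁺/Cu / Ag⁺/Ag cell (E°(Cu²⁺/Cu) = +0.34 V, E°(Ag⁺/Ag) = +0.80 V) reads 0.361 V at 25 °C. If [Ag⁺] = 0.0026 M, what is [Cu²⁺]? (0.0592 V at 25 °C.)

0.015 M

From the Nernst equation, log Q = n(E° − E)/0.0592 = 2(0.46 − 0.361)/0.0592 = 3.345, so Q = 2210.
With Q = [Cu²⁺]/[Ag⁺]^2 and the known concentrations, [Cu²⁺] in the numerator gives [Cu²⁺] = 0.015 M.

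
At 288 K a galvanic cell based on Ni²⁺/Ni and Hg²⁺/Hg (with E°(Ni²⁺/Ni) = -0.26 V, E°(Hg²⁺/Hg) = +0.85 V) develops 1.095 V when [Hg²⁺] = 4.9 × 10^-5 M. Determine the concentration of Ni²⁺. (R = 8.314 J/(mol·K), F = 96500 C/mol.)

1.6 × 10^-4 M

From the Nernst equation, ln Q = nF(E° − E)/RT = 2×96500×(1.11 − 1.095)/(8.314×288) = 1.209, so Q = 3.35.
With Q = [Ni²⁺]/[Hg²⁺] and the known concentrations, [Ni²⁺] in the numerator gives [Ni²⁺] = 1.6 × 10^-4 M.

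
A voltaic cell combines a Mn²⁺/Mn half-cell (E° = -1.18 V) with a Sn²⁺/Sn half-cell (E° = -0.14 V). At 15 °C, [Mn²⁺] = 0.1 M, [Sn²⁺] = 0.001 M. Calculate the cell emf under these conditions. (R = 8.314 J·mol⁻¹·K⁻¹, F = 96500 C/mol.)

0.983 V

The Sn²⁺/Sn couple has the higher reduction potential and acts as the cathode, so E°_cell = -0.14 − (-1.18) = 1.04 V.
Balancing electrons gives n = 2; the reaction quotient is Q = [Mn²⁺]/[Sn²⁺] = 100.
E = E° − (RT/nF) ln Q = 1.04 − (8.314×288)/(2×96500) × (4.605) = 1.040 − 0.057 = 0.983 V.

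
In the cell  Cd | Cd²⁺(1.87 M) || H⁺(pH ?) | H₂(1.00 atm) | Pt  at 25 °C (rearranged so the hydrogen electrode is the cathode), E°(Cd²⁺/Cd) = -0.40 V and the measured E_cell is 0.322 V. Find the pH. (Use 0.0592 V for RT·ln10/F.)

pH = 1.18

E°_cell = 0.40 V and n = 2.
log Q = n(E° − E)/0.0592 = 2×(0.40 − 0.322)/0.0592 = 2.635.
With Q = [Cd²⁺]·P(H₂) / [H⁺]^2, solving for [H⁺] gives log[H⁺] = -1.182, so pH = 1.18.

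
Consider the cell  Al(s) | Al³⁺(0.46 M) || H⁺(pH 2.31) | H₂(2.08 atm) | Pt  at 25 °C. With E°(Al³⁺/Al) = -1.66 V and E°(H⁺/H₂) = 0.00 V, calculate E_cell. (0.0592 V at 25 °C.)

1.52 V

The hydrogen couple is the cathode, so E°_cell = 1.66 V; n = 6.
[H⁺] = 10^(−2.31) = 0.0049 M, and Q = [Al³⁺]^2·P(H₂)^3 / [H⁺]^6 = 1.38 × 10^14.
E = E° − (0.0592/6) log Q = 1.66 − (0.0592/6)(14.140) = 1.520 V.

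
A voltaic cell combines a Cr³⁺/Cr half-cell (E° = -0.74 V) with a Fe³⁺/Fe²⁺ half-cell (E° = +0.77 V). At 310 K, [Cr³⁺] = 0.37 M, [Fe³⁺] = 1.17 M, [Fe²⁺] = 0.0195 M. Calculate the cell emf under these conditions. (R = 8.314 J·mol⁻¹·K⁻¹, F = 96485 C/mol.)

1.63 V

The Fe³⁺/Fe²⁺ couple has the higher reduction potential and acts as the cathode, so E°_cell = +0.77 − (-0.74) = 1.51 V.
Balancing electrons gives n = 3; the reaction quotient is Q = [Cr³⁺]·[Fe²⁺]^3/[Fe³⁺]^3 = 1.71 × 10^-6.
E = E° − (RT/nF) ln Q = 1.51 − (8.314×310)/(3×96485) × (-13.277) = 1.510 + 0.118 = 1.628 V.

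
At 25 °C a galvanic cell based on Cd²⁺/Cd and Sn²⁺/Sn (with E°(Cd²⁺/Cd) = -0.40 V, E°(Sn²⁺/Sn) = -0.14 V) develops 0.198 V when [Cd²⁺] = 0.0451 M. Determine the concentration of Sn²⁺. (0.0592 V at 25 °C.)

From the Nernst equation, log Q = n(E° − E)/0.0592 = 2(0.26 − 0.198)/0.0592 = 2.095, so Q = 124.
With Q = [Cd²⁺]/[Sn²⁺] and the known concentrations, [Sn²⁺] in the denominator gives [Sn²⁺] = 3.6 × 10^-4 M.

3.6 × 10^-4 M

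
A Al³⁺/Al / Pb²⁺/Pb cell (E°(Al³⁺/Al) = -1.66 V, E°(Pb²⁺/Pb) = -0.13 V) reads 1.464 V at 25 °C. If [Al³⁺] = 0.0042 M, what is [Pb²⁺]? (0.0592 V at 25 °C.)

1.5 × 10^-4 M

From the Nernst equation, log Q = n(E° − E)/0.0592 = 6(1.53 − 1.464)/0.0592 = 6.689, so Q = 4.89 × 10^6.
With Q = [Al³⁺]^2/[Pb²⁺]^3 and the known concentrations, [Pb²⁺]^3 in the denominator gives [Pb²⁺] = 1.5 × 10^-4 M.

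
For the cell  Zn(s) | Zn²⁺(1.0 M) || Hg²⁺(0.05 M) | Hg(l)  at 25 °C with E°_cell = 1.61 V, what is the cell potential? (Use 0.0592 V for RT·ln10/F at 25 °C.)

Balancing electrons gives n = 2; the reaction quotient is Q = [Zn²⁺]/[Hg²⁺] = 20.0.
At 25 °C, E = E° − (0.0592/n) log Q = 1.61 − (0.0592/2)(1.301) = 1.610 − 0.039 = 1.571 V.

1.57 V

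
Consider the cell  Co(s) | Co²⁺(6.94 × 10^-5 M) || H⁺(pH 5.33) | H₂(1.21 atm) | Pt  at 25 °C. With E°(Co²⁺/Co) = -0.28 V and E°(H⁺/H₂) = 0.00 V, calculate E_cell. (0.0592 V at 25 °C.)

The hydrogen couple is the cathode, so E°_cell = 0.28 V; n = 2.
[H⁺] = 10^(−5.33) = 4.7 × 10^-6 M, and Q = [Co²⁺]·P(H₂) / [H⁺]^2 = 3.84 × 10^6.
E = E° − (0.0592/2) log Q = 0.28 − (0.0592/2)(6.584) = 0.085 V.

0.085 V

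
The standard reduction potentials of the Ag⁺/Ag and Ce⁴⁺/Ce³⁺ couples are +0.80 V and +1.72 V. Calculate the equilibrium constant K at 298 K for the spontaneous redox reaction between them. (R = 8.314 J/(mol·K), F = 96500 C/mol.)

3.6 × 10^15

E°_cell = +1.72 − (+0.80) = 0.92 V, with n = 1 electron transferred.
At equilibrium E = 0, so the Nernst equation gives ln K = nFE°/RT = (1)(96500)(0.92)/((8.314)(298)) = 35.83.
K = e^35.83 = 3.6 × 10^15.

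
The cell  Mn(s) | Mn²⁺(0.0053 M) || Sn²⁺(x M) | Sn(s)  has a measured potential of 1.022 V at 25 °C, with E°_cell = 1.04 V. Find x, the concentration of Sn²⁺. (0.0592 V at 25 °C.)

From the Nernst equation, log Q = n(E° − E)/0.0592 = 2(1.04 − 1.022)/0.0592 = 0.608, so Q = 4.06.
With Q = [Mn²⁺]/[Sn²⁺] and the known concentrations, [Sn²⁺] in the denominator gives [Sn²⁺] = 0.0013 M.

0.0013 M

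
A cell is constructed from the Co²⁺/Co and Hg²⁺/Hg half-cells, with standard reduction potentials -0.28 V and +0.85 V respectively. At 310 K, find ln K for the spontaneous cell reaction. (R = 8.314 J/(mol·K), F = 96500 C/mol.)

ln K = 84.6

E°_cell = +0.85 − (-0.28) = 1.13 V, with n = 2 electrons transferred.
At equilibrium E = 0, so the Nernst equation gives ln K = nFE°/RT = (2)(96500)(1.13)/((8.314)(310)) = 84.62.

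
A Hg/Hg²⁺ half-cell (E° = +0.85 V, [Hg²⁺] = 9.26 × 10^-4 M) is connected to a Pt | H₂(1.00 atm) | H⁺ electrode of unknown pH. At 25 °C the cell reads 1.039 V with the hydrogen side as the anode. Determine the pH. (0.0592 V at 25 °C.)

pH = 4.71

E°_cell = 0.85 V and n = 2.
log Q = n(E° − E)/0.0592 = 2×(0.85 − 1.039)/0.0592 = -6.385.
With Q = [H⁺]^2 / ([Hg²⁺]·P(H₂)), solving for [H⁺] gives log[H⁺] = -4.709, so pH = 4.71.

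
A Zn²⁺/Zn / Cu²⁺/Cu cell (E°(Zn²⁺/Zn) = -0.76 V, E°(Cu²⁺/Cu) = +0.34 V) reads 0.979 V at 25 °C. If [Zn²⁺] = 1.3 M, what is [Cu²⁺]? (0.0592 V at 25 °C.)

From the Nernst equation, log Q = n(E° − E)/0.0592 = 2(1.10 − 0.979)/0.0592 = 4.088, so Q = 1.22 × 10^4.
With Q = [Zn²⁺]/[Cu²⁺] and the known concentrations, [Cu²⁺] in the denominator gives [Cu²⁺] = 1.1 × 10^-4 M.

1.1 × 10^-4 M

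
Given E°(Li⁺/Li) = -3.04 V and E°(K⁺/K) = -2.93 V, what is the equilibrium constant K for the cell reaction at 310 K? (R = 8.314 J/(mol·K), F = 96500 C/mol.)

61

E°_cell = -2.93 − (-3.04) = 0.11 V, with n = 1 electron transferred.
At equilibrium E = 0, so the Nernst equation gives ln K = nFE°/RT = (1)(96500)(0.11)/((8.314)(310)) = 4.12.
K = e^4.12 = 61.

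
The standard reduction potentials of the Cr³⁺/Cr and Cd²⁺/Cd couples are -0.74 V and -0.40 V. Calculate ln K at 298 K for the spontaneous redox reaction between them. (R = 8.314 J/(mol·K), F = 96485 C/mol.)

ln K = 79.4

E°_cell = -0.40 − (-0.74) = 0.34 V, with n = 6 electrons transferred.
At equilibrium E = 0, so the Nernst equation gives ln K = nFE°/RT = (6)(96485)(0.34)/((8.314)(298)) = 79.44.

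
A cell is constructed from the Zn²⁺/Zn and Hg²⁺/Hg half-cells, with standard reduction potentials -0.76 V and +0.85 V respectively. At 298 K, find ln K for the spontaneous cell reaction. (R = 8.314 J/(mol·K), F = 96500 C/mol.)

ln K = 125.4

E°_cell = +0.85 − (-0.76) = 1.61 V, with n = 2 electrons transferred.
At equilibrium E = 0, so the Nernst equation gives ln K = nFE°/RT = (2)(96500)(1.61)/((8.314)(298)) = 125.42.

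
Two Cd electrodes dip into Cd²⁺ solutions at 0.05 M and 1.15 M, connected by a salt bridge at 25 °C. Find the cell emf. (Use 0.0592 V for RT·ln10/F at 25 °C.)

0.040 V

Both half-cells are Cd²⁺/Cd, so E°_cell = 0. The concentrated side is the cathode; the cell reaction moves Cd²⁺ from high to low concentration with n = 2.
Q = [Cd²⁺]_dilute/[Cd²⁺]_conc = 0.05/1.15 = 0.0435.
E = 0 − (0.0592/2) log Q = −(0.0592/2)(-1.362) = 0.0403 V.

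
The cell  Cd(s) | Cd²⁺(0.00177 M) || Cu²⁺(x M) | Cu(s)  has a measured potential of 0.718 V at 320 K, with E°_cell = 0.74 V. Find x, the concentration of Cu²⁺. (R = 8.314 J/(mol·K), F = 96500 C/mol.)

3.6 × 10^-4 M

From the Nernst equation, ln Q = nF(E° − E)/RT = 2×96500×(0.74 − 0.718)/(8.314×320) = 1.596, so Q = 4.93.
With Q = [Cd²⁺]/[Cu²⁺] and the known concentrations, [Cu²⁺] in the denominator gives [Cu²⁺] = 3.6 × 10^-4 M.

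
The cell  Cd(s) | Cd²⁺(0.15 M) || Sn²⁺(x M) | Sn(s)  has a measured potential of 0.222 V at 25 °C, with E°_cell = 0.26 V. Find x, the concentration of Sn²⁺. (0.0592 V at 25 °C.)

0.0078 M

From the Nernst equation, log Q = n(E° − E)/0.0592 = 2(0.26 − 0.222)/0.0592 = 1.284, so Q = 19.2.
With Q = [Cd²⁺]/[Sn²⁺] and the known concentrations, [Sn²⁺] in the denominator gives [Sn²⁺] = 0.0078 M.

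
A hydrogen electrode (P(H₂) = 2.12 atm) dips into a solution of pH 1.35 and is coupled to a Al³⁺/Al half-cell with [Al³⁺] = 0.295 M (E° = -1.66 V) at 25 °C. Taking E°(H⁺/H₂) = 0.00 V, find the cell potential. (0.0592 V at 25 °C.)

1.58 V

The hydrogen couple is the cathode, so E°_cell = 1.66 V; n = 6.
[H⁺] = 10^(−1.35) = 0.045 M, and Q = [Al³⁺]^2·P(H₂)^3 / [H⁺]^6 = 1.04 × 10^8.
E = E° − (0.0592/6) log Q = 1.66 − (0.0592/6)(8.019) = 1.581 V.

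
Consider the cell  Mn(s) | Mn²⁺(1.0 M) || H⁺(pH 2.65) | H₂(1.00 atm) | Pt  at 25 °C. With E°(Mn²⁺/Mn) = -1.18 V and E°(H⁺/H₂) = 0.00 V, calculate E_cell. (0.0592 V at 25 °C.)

1.02 V

The hydrogen couple is the cathode, so E°_cell = 1.18 V; n = 2.
[H⁺] = 10^(−2.65) = 0.0022 M, and Q = [Mn²⁺]·P(H₂) / [H⁺]^2 = 2 × 10^5.
E = E° − (0.0592/2) log Q = 1.18 − (0.0592/2)(5.300) = 1.023 V.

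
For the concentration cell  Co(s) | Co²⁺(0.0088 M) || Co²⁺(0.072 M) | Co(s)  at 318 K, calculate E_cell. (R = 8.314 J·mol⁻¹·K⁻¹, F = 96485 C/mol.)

Both half-cells are Co²⁺/Co, so E°_cell = 0. The concentrated side is the cathode; the cell reaction moves Co²⁺ from high to low concentration with n = 2.
Q = [Co²⁺]_dilute/[Co²⁺]_conc = 0.0088/0.072 = 0.122.
E = 0 − (RT/nF) ln Q = −((8.314×318)/(2×96485))(-2.102) = 0.0288 V.

0.029 V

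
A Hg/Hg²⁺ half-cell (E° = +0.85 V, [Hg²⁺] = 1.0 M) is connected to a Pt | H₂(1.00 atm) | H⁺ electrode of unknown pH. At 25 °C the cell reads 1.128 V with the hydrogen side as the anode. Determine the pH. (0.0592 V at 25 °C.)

E°_cell = 0.85 V and n = 2.
log Q = n(E° − E)/0.0592 = 2×(0.85 − 1.128)/0.0592 = -9.392.
With Q = [H⁺]^2 / ([Hg²⁺]·P(H₂)), solving for [H⁺] gives log[H⁺] = -4.696, so pH = 4.70.

pH = 4.70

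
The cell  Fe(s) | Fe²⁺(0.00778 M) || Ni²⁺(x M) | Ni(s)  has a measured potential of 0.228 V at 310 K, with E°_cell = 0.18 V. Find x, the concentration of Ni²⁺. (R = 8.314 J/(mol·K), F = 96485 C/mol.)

From the Nernst equation, ln Q = nF(E° − E)/RT = 2×96485×(0.18 − 0.228)/(8.314×310) = -3.594, so Q = 0.0275.
With Q = [Fe²⁺]/[Ni²⁺] and the known concentrations, [Ni²⁺] in the denominator gives [Ni²⁺] = 0.28 M.

0.28 M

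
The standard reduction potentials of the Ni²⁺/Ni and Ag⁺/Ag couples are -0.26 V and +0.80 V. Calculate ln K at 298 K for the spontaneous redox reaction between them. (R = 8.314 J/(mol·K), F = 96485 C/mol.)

E°_cell = +0.80 − (-0.26) = 1.06 V, with n = 2 electrons transferred.
At equilibrium E = 0, so the Nernst equation gives ln K = nFE°/RT = (2)(96485)(1.06)/((8.314)(298)) = 82.56.

ln K = 82.6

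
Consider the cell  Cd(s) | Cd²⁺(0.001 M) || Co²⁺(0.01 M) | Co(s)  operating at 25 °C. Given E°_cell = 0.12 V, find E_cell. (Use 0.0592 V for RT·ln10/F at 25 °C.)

0.150 V

Balancing electrons gives n = 2; the reaction quotient is Q = [Cd²⁺]/[Co²⁺] = 0.100.
At 25 °C, E = E° − (0.0592/n) log Q = 0.12 − (0.0592/2)(-1.000) = 0.120 + 0.030 = 0.150 V.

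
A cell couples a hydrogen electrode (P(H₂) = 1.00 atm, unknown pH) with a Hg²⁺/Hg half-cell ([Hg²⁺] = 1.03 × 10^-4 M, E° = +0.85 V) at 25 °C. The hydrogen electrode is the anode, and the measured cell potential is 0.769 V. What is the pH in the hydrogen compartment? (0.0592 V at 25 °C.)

E°_cell = 0.85 V and n = 2.
log Q = n(E° − E)/0.0592 = 2×(0.85 − 0.769)/0.0592 = 2.736.
With Q = [H⁺]^2 / ([Hg²⁺]·P(H₂)), solving for [H⁺] gives log[H⁺] = -0.625, so pH = 0.63.

pH = 0.63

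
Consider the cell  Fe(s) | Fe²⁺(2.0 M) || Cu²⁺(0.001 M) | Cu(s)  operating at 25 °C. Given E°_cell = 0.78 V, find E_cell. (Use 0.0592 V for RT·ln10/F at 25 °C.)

Balancing electrons gives n = 2; the reaction quotient is Q = [Fe²⁺]/[Cu²⁺] = 2000.
At 25 °C, E = E° − (0.0592/n) log Q = 0.78 − (0.0592/2)(3.301) = 0.780 − 0.098 = 0.682 V.

0.682 V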